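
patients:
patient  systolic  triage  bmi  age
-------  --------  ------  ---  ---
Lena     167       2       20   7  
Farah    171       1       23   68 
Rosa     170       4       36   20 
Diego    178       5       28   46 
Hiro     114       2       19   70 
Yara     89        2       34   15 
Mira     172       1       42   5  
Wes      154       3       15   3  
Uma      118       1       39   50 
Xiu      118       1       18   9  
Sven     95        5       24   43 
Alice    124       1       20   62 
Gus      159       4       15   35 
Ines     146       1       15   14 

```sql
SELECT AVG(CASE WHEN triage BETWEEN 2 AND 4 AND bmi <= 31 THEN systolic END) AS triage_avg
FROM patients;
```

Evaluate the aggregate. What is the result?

patient=Lena: ✓ → 167
patient=Farah: ✗
patient=Rosa: ✗
patient=Diego: ✗
patient=Hiro: ✓ → 114
patient=Yara: ✗
patient=Mira: ✗
patient=Wes: ✓ → 154
patient=Uma: ✗
patient=Xiu: ✗
patient=Sven: ✗
patient=Alice: ✗
patient=Gus: ✓ → 159
patient=Ines: ✗
triage_avg = (167 + 114 + 154 + 159) / 4 = 148.5

148.5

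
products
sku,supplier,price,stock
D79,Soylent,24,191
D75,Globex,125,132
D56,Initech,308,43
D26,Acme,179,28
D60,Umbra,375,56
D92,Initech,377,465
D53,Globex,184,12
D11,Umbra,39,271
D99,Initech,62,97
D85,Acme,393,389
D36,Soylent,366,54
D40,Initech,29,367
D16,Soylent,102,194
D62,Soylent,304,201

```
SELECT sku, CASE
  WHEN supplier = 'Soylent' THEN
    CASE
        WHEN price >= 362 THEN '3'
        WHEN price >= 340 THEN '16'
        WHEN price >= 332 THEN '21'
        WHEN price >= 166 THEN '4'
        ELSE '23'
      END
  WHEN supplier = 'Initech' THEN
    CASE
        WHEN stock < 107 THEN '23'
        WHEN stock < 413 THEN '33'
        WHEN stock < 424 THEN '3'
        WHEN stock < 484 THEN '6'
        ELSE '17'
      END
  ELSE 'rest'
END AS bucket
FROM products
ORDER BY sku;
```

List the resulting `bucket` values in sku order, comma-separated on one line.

rest, 23, rest, 3, 33, rest, 23, rest, 4, rest, 23, rest, 6, 23

sku=D11: supplier='Umbra' → outer ELSE → rest
sku=D16: supplier='Soylent' → inner[ELSE] → 23
sku=D26: supplier='Acme' → outer ELSE → rest
sku=D36: supplier='Soylent' → inner[price >= 362] → 3
sku=D40: supplier='Initech' → inner[stock < 413] → 33
sku=D53: supplier='Globex' → outer ELSE → rest
sku=D56: supplier='Initech' → inner[stock < 107] → 23
sku=D60: supplier='Umbra' → outer ELSE → rest
sku=D62: supplier='Soylent' → inner[price >= 166] → 4
sku=D75: supplier='Globex' → outer ELSE → rest
sku=D79: supplier='Soylent' → inner[ELSE] → 23
sku=D85: supplier='Acme' → outer ELSE → rest
sku=D92: supplier='Initech' → inner[stock < 484] → 6
sku=D99: supplier='Initech' → inner[stock < 107] → 23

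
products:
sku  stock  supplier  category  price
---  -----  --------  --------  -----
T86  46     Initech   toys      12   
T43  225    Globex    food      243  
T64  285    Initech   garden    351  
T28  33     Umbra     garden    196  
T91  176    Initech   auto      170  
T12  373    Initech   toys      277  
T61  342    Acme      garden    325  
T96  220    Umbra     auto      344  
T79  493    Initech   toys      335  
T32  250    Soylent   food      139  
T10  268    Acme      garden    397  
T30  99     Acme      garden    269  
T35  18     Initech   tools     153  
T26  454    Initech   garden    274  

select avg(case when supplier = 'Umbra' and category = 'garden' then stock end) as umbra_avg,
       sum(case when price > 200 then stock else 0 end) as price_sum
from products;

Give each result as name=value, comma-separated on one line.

umbra_avg=33, price_sum=2759

[umbra_avg: supplier = 'Umbra' and category = 'garden']
sku=T86: ✗
sku=T43: ✗
sku=T64: ✗
sku=T28: ✓ → 33
sku=T91: ✗
sku=T12: ✗
sku=T61: ✗
sku=T96: ✗
sku=T79: ✗
sku=T32: ✗
sku=T10: ✗
sku=T30: ✗
sku=T35: ✗
sku=T26: ✗
umbra_avg = 33
—
[price_sum: price > 200]
sku=T86: ✗
sku=T43: ✓ → 225
sku=T64: ✓ → 285
sku=T28: ✗
sku=T91: ✗
sku=T12: ✓ → 373
sku=T61: ✓ → 342
sku=T96: ✓ → 220
sku=T79: ✓ → 493
sku=T32: ✗
sku=T10: ✓ → 268
sku=T30: ✓ → 99
sku=T35: ✗
sku=T26: ✓ → 454
price_sum = 225 + 285 + 373 + 342 + 220 + 493 + 268 + 99 + 454 = 2759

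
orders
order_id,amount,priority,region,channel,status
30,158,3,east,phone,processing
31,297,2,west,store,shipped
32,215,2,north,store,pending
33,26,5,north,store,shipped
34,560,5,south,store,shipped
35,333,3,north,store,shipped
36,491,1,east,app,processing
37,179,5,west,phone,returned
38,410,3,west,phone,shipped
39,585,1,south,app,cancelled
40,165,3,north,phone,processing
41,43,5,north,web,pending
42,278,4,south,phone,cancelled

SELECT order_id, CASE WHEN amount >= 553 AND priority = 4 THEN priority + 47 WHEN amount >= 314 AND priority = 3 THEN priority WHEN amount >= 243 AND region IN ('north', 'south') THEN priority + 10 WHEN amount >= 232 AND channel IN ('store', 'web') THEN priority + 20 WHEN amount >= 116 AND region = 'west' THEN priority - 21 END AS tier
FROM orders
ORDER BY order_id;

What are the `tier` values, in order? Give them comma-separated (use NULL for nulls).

order_id=30: (no match → NULL) → NULL
order_id=31: amount >= 232 AND channel IN ('store', 'web') → 22
order_id=32: (no match → NULL) → NULL
order_id=33: (no match → NULL) → NULL
order_id=34: amount >= 243 AND region IN ('north', 'south') → 15
order_id=35: amount >= 314 AND priority = 3 → 3
order_id=36: (no match → NULL) → NULL
order_id=37: amount >= 116 AND region = 'west' → -16
order_id=38: amount >= 314 AND priority = 3 → 3
order_id=39: amount >= 243 AND region IN ('north', 'south') → 11
order_id=40: (no match → NULL) → NULL
order_id=41: (no match → NULL) → NULL
order_id=42: amount >= 243 AND region IN ('north', 'south') → 14

NULL, 22, NULL, NULL, 15, 3, NULL, -16, 3, 11, NULL, NULL, 14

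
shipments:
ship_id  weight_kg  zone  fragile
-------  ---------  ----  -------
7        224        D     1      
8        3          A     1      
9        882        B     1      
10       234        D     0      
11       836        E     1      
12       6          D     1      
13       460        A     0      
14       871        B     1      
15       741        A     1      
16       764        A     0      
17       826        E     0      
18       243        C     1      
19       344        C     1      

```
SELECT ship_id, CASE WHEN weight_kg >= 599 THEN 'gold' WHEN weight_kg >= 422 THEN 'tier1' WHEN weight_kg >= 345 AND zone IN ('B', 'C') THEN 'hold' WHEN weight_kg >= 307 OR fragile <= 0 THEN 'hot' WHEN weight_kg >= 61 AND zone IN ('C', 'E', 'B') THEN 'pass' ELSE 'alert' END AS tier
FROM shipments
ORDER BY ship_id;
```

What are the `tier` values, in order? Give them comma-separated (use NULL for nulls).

alert, alert, gold, hot, gold, alert, tier1, gold, gold, gold, gold, pass, hot

ship_id=7: ELSE → alert
ship_id=8: ELSE → alert
ship_id=9: weight_kg >= 599 → gold
ship_id=10: weight_kg >= 307 OR fragile <= 0 → hot
ship_id=11: weight_kg >= 599 → gold
ship_id=12: ELSE → alert
ship_id=13: weight_kg >= 422 → tier1
ship_id=14: weight_kg >= 599 → gold
ship_id=15: weight_kg >= 599 → gold
ship_id=16: weight_kg >= 599 → gold
ship_id=17: weight_kg >= 599 → gold
ship_id=18: weight_kg >= 61 AND zone IN ('C', 'E', 'B') → pass
ship_id=19: weight_kg >= 307 OR fragile <= 0 → hot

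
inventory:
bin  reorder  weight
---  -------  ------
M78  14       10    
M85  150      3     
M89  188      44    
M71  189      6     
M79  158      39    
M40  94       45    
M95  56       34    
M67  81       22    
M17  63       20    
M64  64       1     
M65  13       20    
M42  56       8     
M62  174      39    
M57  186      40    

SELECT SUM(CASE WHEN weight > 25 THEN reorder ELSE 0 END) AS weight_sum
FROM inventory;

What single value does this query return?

856

bin=M78: ✗
bin=M85: ✗
bin=M89: ✓ → 188
bin=M71: ✗
bin=M79: ✓ → 158
bin=M40: ✓ → 94
bin=M95: ✓ → 56
bin=M67: ✗
bin=M17: ✗
bin=M64: ✗
bin=M65: ✗
bin=M42: ✗
bin=M62: ✓ → 174
bin=M57: ✓ → 186
weight_sum = 188 + 158 + 94 + 56 + 174 + 186 = 856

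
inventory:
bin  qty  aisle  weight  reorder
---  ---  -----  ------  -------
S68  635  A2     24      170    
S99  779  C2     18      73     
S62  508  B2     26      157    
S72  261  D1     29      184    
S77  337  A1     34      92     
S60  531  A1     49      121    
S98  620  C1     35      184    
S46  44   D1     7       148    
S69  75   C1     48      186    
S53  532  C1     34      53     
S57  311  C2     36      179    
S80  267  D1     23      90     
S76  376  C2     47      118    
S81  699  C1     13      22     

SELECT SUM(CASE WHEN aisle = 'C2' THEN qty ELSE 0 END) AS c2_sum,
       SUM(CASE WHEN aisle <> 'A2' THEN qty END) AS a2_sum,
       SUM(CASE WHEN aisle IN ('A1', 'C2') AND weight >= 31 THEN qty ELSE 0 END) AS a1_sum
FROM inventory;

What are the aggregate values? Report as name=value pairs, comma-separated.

[c2_sum: aisle = 'C2']
bin=S68: ✗
bin=S99: ✓ → 779
bin=S62: ✗
bin=S72: ✗
bin=S77: ✗
bin=S60: ✗
bin=S98: ✗
bin=S46: ✗
bin=S69: ✗
bin=S53: ✗
bin=S57: ✓ → 311
bin=S80: ✗
bin=S76: ✓ → 376
bin=S81: ✗
c2_sum = 779 + 311 + 376 = 1466
—
[a2_sum: aisle <> 'A2']
bin=S68: ✗
bin=S99: ✓ → 779
bin=S62: ✓ → 508
bin=S72: ✓ → 261
bin=S77: ✓ → 337
bin=S60: ✓ → 531
bin=S98: ✓ → 620
bin=S46: ✓ → 44
bin=S69: ✓ → 75
bin=S53: ✓ → 532
bin=S57: ✓ → 311
bin=S80: ✓ → 267
bin=S76: ✓ → 376
bin=S81: ✓ → 699
a2_sum = 779 + 508 + 261 + 337 + 531 + 620 + 44 + 75 + 532 + 311 + 267 + 376 + 699 = 5340
—
[a1_sum: aisle IN ('A1', 'C2') AND weight >= 31]
bin=S68: ✗
bin=S99: ✗
bin=S62: ✗
bin=S72: ✗
bin=S77: ✓ → 337
bin=S60: ✓ → 531
bin=S98: ✗
bin=S46: ✗
bin=S69: ✗
bin=S53: ✗
bin=S57: ✓ → 311
bin=S80: ✗
bin=S76: ✓ → 376
bin=S81: ✗
a1_sum = 337 + 531 + 311 + 376 = 1555

c2_sum=1466, a2_sum=5340, a1_sum=1555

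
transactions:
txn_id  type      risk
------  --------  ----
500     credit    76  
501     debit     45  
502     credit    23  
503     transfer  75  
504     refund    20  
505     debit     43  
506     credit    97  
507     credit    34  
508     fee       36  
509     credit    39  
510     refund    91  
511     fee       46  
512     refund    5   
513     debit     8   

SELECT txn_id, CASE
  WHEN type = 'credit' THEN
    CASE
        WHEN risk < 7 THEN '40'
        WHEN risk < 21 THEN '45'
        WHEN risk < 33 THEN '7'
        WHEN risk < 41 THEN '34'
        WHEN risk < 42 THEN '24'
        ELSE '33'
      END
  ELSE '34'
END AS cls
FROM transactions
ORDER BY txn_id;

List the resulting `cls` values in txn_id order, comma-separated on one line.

33, 34, 7, 34, 34, 34, 33, 34, 34, 34, 34, 34, 34, 34

txn_id=500: type='credit' → inner[ELSE] → 33
txn_id=501: type='debit' → outer ELSE → 34
txn_id=502: type='credit' → inner[risk < 33] → 7
txn_id=503: type='transfer' → outer ELSE → 34
txn_id=504: type='refund' → outer ELSE → 34
txn_id=505: type='debit' → outer ELSE → 34
txn_id=506: type='credit' → inner[ELSE] → 33
txn_id=507: type='credit' → inner[risk < 41] → 34
txn_id=508: type='fee' → outer ELSE → 34
txn_id=509: type='credit' → inner[risk < 41] → 34
txn_id=510: type='refund' → outer ELSE → 34
txn_id=511: type='fee' → outer ELSE → 34
txn_id=512: type='refund' → outer ELSE → 34
txn_id=513: type='debit' → outer ELSE → 34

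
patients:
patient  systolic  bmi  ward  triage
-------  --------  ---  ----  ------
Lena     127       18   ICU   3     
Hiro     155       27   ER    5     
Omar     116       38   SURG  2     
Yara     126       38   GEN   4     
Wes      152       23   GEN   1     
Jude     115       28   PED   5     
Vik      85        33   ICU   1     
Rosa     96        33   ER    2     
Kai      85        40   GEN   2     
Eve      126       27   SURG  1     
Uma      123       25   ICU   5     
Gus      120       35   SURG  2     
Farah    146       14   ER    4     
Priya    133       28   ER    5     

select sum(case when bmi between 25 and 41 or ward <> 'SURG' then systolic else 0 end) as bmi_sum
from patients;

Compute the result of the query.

patient=Lena: ✓ → 127
patient=Hiro: ✓ → 155
patient=Omar: ✓ → 116
patient=Yara: ✓ → 126
patient=Wes: ✓ → 152
patient=Jude: ✓ → 115
patient=Vik: ✓ → 85
patient=Rosa: ✓ → 96
patient=Kai: ✓ → 85
patient=Eve: ✓ → 126
patient=Uma: ✓ → 123
patient=Gus: ✓ → 120
patient=Farah: ✓ → 146
patient=Priya: ✓ → 133
bmi_sum = 127 + 155 + 116 + 126 + 152 + 115 + 85 + 96 + 85 + 126 + 123 + 120 + 146 + 133 = 1705

1705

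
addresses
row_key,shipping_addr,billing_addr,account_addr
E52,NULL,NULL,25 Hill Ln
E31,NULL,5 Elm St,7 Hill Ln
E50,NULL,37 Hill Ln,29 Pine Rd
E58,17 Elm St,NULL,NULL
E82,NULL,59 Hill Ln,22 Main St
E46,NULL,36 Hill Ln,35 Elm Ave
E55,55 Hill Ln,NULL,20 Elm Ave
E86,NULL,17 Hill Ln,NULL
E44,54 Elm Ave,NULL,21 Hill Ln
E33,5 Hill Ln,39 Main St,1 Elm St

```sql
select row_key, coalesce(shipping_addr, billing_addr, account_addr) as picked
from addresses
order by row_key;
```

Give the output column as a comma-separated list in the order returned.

5 Elm St, 5 Hill Ln, 54 Elm Ave, 36 Hill Ln, 37 Hill Ln, 25 Hill Ln, 55 Hill Ln, 17 Elm St, 59 Hill Ln, 17 Hill Ln

row_key=E31: shipping_addr=NULL, billing_addr=5 Elm St → 5 Elm St
row_key=E33: shipping_addr=5 Hill Ln → 5 Hill Ln
row_key=E44: shipping_addr=54 Elm Ave → 54 Elm Ave
row_key=E46: shipping_addr=NULL, billing_addr=36 Hill Ln → 36 Hill Ln
row_key=E50: shipping_addr=NULL, billing_addr=37 Hill Ln → 37 Hill Ln
row_key=E52: shipping_addr=NULL, billing_addr=NULL, account_addr=25 Hill Ln → 25 Hill Ln
row_key=E55: shipping_addr=55 Hill Ln → 55 Hill Ln
row_key=E58: shipping_addr=17 Elm St → 17 Elm St
row_key=E82: shipping_addr=NULL, billing_addr=59 Hill Ln → 59 Hill Ln
row_key=E86: shipping_addr=NULL, billing_addr=17 Hill Ln → 17 Hill Ln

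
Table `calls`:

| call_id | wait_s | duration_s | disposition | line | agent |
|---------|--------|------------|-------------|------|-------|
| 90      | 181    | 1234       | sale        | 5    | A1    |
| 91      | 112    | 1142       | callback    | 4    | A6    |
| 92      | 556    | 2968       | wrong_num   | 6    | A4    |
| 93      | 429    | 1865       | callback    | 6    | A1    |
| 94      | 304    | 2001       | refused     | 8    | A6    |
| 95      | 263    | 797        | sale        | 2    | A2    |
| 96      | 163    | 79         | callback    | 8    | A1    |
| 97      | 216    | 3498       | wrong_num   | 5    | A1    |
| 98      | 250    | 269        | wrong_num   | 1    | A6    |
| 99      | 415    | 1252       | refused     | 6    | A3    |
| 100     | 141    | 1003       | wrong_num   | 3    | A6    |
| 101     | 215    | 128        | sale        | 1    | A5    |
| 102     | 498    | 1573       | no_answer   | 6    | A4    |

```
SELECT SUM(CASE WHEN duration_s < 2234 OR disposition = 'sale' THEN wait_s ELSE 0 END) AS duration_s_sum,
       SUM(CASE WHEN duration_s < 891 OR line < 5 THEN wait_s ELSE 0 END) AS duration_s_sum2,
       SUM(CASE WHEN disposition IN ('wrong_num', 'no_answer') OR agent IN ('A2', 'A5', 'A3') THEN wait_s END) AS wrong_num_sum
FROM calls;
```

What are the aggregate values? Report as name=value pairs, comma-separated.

duration_s_sum=2971, duration_s_sum2=1144, wrong_num_sum=2554

[duration_s_sum: duration_s < 2234 OR disposition = 'sale']
call_id=90: ✓ → 181
call_id=91: ✓ → 112
call_id=92: ✗
call_id=93: ✓ → 429
call_id=94: ✓ → 304
call_id=95: ✓ → 263
call_id=96: ✓ → 163
call_id=97: ✗
call_id=98: ✓ → 250
call_id=99: ✓ → 415
call_id=100: ✓ → 141
call_id=101: ✓ → 215
call_id=102: ✓ → 498
duration_s_sum = 181 + 112 + 429 + 304 + 263 + 163 + 250 + 415 + 141 + 215 + 498 = 2971
—
[duration_s_sum2: duration_s < 891 OR line < 5]
call_id=90: ✗
call_id=91: ✓ → 112
call_id=92: ✗
call_id=93: ✗
call_id=94: ✗
call_id=95: ✓ → 263
call_id=96: ✓ → 163
call_id=97: ✗
call_id=98: ✓ → 250
call_id=99: ✗
call_id=100: ✓ → 141
call_id=101: ✓ → 215
call_id=102: ✗
duration_s_sum2 = 112 + 263 + 163 + 250 + 141 + 215 = 1144
—
[wrong_num_sum: disposition IN ('wrong_num', 'no_answer') OR agent IN ('A2', 'A5', 'A3')]
call_id=90: ✗
call_id=91: ✗
call_id=92: ✓ → 556
call_id=93: ✗
call_id=94: ✗
call_id=95: ✓ → 263
call_id=96: ✗
call_id=97: ✓ → 216
call_id=98: ✓ → 250
call_id=99: ✓ → 415
call_id=100: ✓ → 141
call_id=101: ✓ → 215
call_id=102: ✓ → 498
wrong_num_sum = 556 + 263 + 216 + 250 + 415 + 141 + 215 + 498 = 2554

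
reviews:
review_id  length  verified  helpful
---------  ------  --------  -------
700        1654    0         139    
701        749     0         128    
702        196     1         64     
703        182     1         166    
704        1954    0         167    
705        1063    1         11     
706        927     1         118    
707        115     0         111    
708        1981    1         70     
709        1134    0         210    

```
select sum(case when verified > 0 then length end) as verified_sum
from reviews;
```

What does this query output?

4349

review_id=700: ✗
review_id=701: ✗
review_id=702: ✓ → 196
review_id=703: ✓ → 182
review_id=704: ✗
review_id=705: ✓ → 1063
review_id=706: ✓ → 927
review_id=707: ✗
review_id=708: ✓ → 1981
review_id=709: ✗
verified_sum = 196 + 182 + 1063 + 927 + 1981 = 4349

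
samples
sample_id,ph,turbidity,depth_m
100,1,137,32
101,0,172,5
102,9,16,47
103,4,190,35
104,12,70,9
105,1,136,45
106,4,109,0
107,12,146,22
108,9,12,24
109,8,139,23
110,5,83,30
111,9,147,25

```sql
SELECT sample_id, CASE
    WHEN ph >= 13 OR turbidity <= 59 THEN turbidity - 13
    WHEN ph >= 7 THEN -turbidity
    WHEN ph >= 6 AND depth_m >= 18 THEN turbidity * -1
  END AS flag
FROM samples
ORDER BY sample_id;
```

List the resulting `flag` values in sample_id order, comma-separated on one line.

sample_id=100: (no match → NULL) → NULL
sample_id=101: (no match → NULL) → NULL
sample_id=102: ph >= 13 OR turbidity <= 59 → 3
sample_id=103: (no match → NULL) → NULL
sample_id=104: ph >= 7 → -70
sample_id=105: (no match → NULL) → NULL
sample_id=106: (no match → NULL) → NULL
sample_id=107: ph >= 7 → -146
sample_id=108: ph >= 13 OR turbidity <= 59 → -1
sample_id=109: ph >= 7 → -139
sample_id=110: (no match → NULL) → NULL
sample_id=111: ph >= 7 → -147

NULL, NULL, 3, NULL, -70, NULL, NULL, -146, -1, -139, NULL, -147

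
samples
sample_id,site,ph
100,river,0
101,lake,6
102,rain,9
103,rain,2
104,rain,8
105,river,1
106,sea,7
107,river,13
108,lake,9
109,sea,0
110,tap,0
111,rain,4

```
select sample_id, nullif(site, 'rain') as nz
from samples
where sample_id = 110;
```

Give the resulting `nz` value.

sample_id = 110: site=tap, ph=0.
site=tap vs rain: differ → tap

tap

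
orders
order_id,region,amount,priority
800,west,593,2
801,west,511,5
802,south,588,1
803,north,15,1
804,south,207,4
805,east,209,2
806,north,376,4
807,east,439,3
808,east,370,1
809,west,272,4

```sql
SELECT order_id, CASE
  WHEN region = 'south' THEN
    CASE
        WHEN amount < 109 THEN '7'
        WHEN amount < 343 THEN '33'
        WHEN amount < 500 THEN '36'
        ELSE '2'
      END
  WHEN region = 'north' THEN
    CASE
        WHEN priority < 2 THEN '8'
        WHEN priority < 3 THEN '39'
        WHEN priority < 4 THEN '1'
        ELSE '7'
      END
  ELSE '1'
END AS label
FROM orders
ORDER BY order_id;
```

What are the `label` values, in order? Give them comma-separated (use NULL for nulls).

order_id=800: region='west' → outer ELSE → 1
order_id=801: region='west' → outer ELSE → 1
order_id=802: region='south' → inner[ELSE] → 2
order_id=803: region='north' → inner[priority < 2] → 8
order_id=804: region='south' → inner[amount < 343] → 33
order_id=805: region='east' → outer ELSE → 1
order_id=806: region='north' → inner[ELSE] → 7
order_id=807: region='east' → outer ELSE → 1
order_id=808: region='east' → outer ELSE → 1
order_id=809: region='west' → outer ELSE → 1

1, 1, 2, 8, 33, 1, 7, 1, 1, 1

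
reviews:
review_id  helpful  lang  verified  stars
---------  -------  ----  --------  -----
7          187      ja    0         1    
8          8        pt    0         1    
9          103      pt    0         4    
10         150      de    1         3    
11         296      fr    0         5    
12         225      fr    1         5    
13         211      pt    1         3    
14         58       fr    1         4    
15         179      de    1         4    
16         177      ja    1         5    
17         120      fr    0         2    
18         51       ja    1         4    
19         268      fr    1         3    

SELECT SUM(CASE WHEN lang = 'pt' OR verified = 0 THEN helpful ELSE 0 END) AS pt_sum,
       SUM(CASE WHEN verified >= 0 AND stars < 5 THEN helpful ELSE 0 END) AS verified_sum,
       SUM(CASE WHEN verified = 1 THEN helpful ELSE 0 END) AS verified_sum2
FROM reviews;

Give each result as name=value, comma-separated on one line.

[pt_sum: lang = 'pt' OR verified = 0]
review_id=7: ✓ → 187
review_id=8: ✓ → 8
review_id=9: ✓ → 103
review_id=10: ✗
review_id=11: ✓ → 296
review_id=12: ✗
review_id=13: ✓ → 211
review_id=14: ✗
review_id=15: ✗
review_id=16: ✗
review_id=17: ✓ → 120
review_id=18: ✗
review_id=19: ✗
pt_sum = 187 + 8 + 103 + 296 + 211 + 120 = 925
—
[verified_sum: verified >= 0 AND stars < 5]
review_id=7: ✓ → 187
review_id=8: ✓ → 8
review_id=9: ✓ → 103
review_id=10: ✓ → 150
review_id=11: ✗
review_id=12: ✗
review_id=13: ✓ → 211
review_id=14: ✓ → 58
review_id=15: ✓ → 179
review_id=16: ✗
review_id=17: ✓ → 120
review_id=18: ✓ → 51
review_id=19: ✓ → 268
verified_sum = 187 + 8 + 103 + 150 + 211 + 58 + 179 + 120 + 51 + 268 = 1335
—
[verified_sum2: verified = 1]
review_id=7: ✗
review_id=8: ✗
review_id=9: ✗
review_id=10: ✓ → 150
review_id=11: ✗
review_id=12: ✓ → 225
review_id=13: ✓ → 211
review_id=14: ✓ → 58
review_id=15: ✓ → 179
review_id=16: ✓ → 177
review_id=17: ✗
review_id=18: ✓ → 51
review_id=19: ✓ → 268
verified_sum2 = 150 + 225 + 211 + 58 + 179 + 177 + 51 + 268 = 1319

pt_sum=925, verified_sum=1335, verified_sum2=1319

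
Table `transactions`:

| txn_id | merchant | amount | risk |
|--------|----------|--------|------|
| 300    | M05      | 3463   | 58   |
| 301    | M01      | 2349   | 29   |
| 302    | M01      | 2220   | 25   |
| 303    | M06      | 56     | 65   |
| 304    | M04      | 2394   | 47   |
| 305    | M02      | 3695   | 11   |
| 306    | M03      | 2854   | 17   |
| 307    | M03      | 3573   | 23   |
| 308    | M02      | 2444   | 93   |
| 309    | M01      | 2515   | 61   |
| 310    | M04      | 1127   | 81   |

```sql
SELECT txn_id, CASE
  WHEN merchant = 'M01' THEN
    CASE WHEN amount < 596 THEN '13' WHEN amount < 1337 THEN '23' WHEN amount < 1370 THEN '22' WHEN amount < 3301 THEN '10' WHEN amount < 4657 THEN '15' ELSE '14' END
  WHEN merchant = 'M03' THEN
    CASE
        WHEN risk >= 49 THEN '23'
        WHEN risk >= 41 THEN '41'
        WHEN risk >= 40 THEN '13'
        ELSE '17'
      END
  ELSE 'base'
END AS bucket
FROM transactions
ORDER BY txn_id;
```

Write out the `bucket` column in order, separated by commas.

txn_id=300: merchant='M05' → outer ELSE → base
txn_id=301: merchant='M01' → inner[amount < 3301] → 10
txn_id=302: merchant='M01' → inner[amount < 3301] → 10
txn_id=303: merchant='M06' → outer ELSE → base
txn_id=304: merchant='M04' → outer ELSE → base
txn_id=305: merchant='M02' → outer ELSE → base
txn_id=306: merchant='M03' → inner[ELSE] → 17
txn_id=307: merchant='M03' → inner[ELSE] → 17
txn_id=308: merchant='M02' → outer ELSE → base
txn_id=309: merchant='M01' → inner[amount < 3301] → 10
txn_id=310: merchant='M04' → outer ELSE → base

base, 10, 10, base, base, base, 17, 17, base, 10, base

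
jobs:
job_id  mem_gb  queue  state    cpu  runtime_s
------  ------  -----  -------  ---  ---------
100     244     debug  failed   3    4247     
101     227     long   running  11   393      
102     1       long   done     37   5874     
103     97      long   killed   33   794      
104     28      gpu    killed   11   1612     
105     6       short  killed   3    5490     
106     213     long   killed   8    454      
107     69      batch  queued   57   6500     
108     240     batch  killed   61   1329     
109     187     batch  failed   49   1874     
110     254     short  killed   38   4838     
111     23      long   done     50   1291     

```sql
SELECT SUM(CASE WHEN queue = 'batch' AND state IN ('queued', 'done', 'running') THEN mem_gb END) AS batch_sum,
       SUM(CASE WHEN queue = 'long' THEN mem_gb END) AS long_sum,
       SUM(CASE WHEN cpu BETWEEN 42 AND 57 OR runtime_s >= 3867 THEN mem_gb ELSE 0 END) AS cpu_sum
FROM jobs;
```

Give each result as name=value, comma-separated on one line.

[batch_sum: queue = 'batch' AND state IN ('queued', 'done', 'running')]
job_id=100: ✗
job_id=101: ✗
job_id=102: ✗
job_id=103: ✗
job_id=104: ✗
job_id=105: ✗
job_id=106: ✗
job_id=107: ✓ → 69
job_id=108: ✗
job_id=109: ✗
job_id=110: ✗
job_id=111: ✗
batch_sum = 69
—
[long_sum: queue = 'long']
job_id=100: ✗
job_id=101: ✓ → 227
job_id=102: ✓ → 1
job_id=103: ✓ → 97
job_id=104: ✗
job_id=105: ✗
job_id=106: ✓ → 213
job_id=107: ✗
job_id=108: ✗
job_id=109: ✗
job_id=110: ✗
job_id=111: ✓ → 23
long_sum = 227 + 1 + 97 + 213 + 23 = 561
—
[cpu_sum: cpu BETWEEN 42 AND 57 OR runtime_s >= 3867]
job_id=100: ✓ → 244
job_id=101: ✗
job_id=102: ✓ → 1
job_id=103: ✗
job_id=104: ✗
job_id=105: ✓ → 6
job_id=106: ✗
job_id=107: ✓ → 69
job_id=108: ✗
job_id=109: ✓ → 187
job_id=110: ✓ → 254
job_id=111: ✓ → 23
cpu_sum = 244 + 1 + 6 + 69 + 187 + 254 + 23 = 784

batch_sum=69, long_sum=561, cpu_sum=784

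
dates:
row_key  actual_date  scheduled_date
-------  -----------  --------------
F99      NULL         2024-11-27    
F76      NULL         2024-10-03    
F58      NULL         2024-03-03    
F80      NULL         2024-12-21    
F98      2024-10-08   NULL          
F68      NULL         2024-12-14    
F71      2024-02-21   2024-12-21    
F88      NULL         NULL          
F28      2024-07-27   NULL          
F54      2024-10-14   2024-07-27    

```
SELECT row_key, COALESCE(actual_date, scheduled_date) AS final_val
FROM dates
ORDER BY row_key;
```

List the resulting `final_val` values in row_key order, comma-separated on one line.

row_key=F28: actual_date=2024-07-27 → 2024-07-27
row_key=F54: actual_date=2024-10-14 → 2024-10-14
row_key=F58: actual_date=NULL, scheduled_date=2024-03-03 → 2024-03-03
row_key=F68: actual_date=NULL, scheduled_date=2024-12-14 → 2024-12-14
row_key=F71: actual_date=2024-02-21 → 2024-02-21
row_key=F76: actual_date=NULL, scheduled_date=2024-10-03 → 2024-10-03
row_key=F80: actual_date=NULL, scheduled_date=2024-12-21 → 2024-12-21
row_key=F88: actual_date=NULL, scheduled_date=NULL (all NULL) → NULL
row_key=F98: actual_date=2024-10-08 → 2024-10-08
row_key=F99: actual_date=NULL, scheduled_date=2024-11-27 → 2024-11-27

2024-07-27, 2024-10-14, 2024-03-03, 2024-12-14, 2024-02-21, 2024-10-03, 2024-12-21, NULL, 2024-10-08, 2024-11-27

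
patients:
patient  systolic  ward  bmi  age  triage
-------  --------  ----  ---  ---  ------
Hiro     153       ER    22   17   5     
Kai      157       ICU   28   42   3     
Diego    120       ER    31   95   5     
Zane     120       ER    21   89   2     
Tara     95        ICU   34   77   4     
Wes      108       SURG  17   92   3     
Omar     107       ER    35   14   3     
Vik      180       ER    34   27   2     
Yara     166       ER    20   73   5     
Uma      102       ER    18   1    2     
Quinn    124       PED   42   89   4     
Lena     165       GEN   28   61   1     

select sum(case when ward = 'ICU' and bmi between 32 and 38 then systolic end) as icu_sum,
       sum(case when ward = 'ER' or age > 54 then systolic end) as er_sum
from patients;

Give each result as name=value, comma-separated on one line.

[icu_sum: ward = 'ICU' and bmi between 32 and 38]
patient=Hiro: ✗
patient=Kai: ✗
patient=Diego: ✗
patient=Zane: ✗
patient=Tara: ✓ → 95
patient=Wes: ✗
patient=Omar: ✗
patient=Vik: ✗
patient=Yara: ✗
patient=Uma: ✗
patient=Quinn: ✗
patient=Lena: ✗
icu_sum = 95
—
[er_sum: ward = 'ER' or age > 54]
patient=Hiro: ✓ → 153
patient=Kai: ✗
patient=Diego: ✓ → 120
patient=Zane: ✓ → 120
patient=Tara: ✓ → 95
patient=Wes: ✓ → 108
patient=Omar: ✓ → 107
patient=Vik: ✓ → 180
patient=Yara: ✓ → 166
patient=Uma: ✓ → 102
patient=Quinn: ✓ → 124
patient=Lena: ✓ → 165
er_sum = 153 + 120 + 120 + 95 + 108 + 107 + 180 + 166 + 102 + 124 + 165 = 1440

icu_sum=95, er_sum=1440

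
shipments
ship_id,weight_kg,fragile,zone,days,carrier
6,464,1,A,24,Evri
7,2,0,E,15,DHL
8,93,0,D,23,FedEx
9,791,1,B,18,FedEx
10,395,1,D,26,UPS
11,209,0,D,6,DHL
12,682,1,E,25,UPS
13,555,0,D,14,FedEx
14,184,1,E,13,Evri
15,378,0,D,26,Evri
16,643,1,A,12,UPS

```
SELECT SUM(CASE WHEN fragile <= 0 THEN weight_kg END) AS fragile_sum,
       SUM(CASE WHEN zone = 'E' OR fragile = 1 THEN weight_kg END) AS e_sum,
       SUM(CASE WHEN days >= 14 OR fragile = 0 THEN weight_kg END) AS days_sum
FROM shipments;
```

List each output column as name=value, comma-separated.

[fragile_sum: fragile <= 0]
ship_id=6: ✗
ship_id=7: ✓ → 2
ship_id=8: ✓ → 93
ship_id=9: ✗
ship_id=10: ✗
ship_id=11: ✓ → 209
ship_id=12: ✗
ship_id=13: ✓ → 555
ship_id=14: ✗
ship_id=15: ✓ → 378
ship_id=16: ✗
fragile_sum = 2 + 93 + 209 + 555 + 378 = 1237
—
[e_sum: zone = 'E' OR fragile = 1]
ship_id=6: ✓ → 464
ship_id=7: ✓ → 2
ship_id=8: ✗
ship_id=9: ✓ → 791
ship_id=10: ✓ → 395
ship_id=11: ✗
ship_id=12: ✓ → 682
ship_id=13: ✗
ship_id=14: ✓ → 184
ship_id=15: ✗
ship_id=16: ✓ → 643
e_sum = 464 + 2 + 791 + 395 + 682 + 184 + 643 = 3161
—
[days_sum: days >= 14 OR fragile = 0]
ship_id=6: ✓ → 464
ship_id=7: ✓ → 2
ship_id=8: ✓ → 93
ship_id=9: ✓ → 791
ship_id=10: ✓ → 395
ship_id=11: ✓ → 209
ship_id=12: ✓ → 682
ship_id=13: ✓ → 555
ship_id=14: ✗
ship_id=15: ✓ → 378
ship_id=16: ✗
days_sum = 464 + 2 + 93 + 791 + 395 + 209 + 682 + 555 + 378 = 3569

fragile_sum=1237, e_sum=3161, days_sum=3569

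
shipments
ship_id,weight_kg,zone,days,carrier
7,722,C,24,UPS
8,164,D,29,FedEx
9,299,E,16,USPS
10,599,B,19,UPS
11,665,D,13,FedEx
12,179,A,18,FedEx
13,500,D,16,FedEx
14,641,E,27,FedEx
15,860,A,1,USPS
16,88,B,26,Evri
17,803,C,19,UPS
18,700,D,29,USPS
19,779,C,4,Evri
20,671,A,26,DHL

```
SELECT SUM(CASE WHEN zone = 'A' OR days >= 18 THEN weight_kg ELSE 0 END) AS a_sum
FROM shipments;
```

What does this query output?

5427

ship_id=7: ✓ → 722
ship_id=8: ✓ → 164
ship_id=9: ✗
ship_id=10: ✓ → 599
ship_id=11: ✗
ship_id=12: ✓ → 179
ship_id=13: ✗
ship_id=14: ✓ → 641
ship_id=15: ✓ → 860
ship_id=16: ✓ → 88
ship_id=17: ✓ → 803
ship_id=18: ✓ → 700
ship_id=19: ✗
ship_id=20: ✓ → 671
a_sum = 722 + 164 + 599 + 179 + 641 + 860 + 88 + 803 + 700 + 671 = 5427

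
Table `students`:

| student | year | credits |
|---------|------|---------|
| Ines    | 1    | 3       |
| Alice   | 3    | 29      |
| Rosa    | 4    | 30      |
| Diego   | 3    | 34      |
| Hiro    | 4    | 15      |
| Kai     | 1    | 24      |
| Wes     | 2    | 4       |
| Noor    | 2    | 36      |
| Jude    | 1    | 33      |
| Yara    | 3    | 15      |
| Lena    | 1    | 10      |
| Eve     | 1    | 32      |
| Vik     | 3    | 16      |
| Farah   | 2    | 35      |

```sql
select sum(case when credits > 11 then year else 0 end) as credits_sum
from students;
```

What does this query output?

student=Ines: ✗
student=Alice: ✓ → 3
student=Rosa: ✓ → 4
student=Diego: ✓ → 3
student=Hiro: ✓ → 4
student=Kai: ✓ → 1
student=Wes: ✗
student=Noor: ✓ → 2
student=Jude: ✓ → 1
student=Yara: ✓ → 3
student=Lena: ✗
student=Eve: ✓ → 1
student=Vik: ✓ → 3
student=Farah: ✓ → 2
credits_sum = 3 + 4 + 3 + 4 + 1 + 2 + 1 + 3 + 1 + 3 + 2 = 27

27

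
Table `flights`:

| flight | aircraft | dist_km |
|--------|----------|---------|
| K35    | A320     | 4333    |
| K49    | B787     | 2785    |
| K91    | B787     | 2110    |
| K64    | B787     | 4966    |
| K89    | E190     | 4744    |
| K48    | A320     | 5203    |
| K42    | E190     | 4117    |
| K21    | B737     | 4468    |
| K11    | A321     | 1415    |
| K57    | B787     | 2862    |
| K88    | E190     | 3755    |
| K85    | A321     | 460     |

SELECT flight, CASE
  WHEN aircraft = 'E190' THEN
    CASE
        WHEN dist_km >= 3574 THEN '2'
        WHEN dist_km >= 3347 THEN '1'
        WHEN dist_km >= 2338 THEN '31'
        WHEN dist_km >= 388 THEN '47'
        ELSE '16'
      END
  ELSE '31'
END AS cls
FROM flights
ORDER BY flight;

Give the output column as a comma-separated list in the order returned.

31, 31, 31, 2, 31, 31, 31, 31, 31, 2, 2, 31

flight=K11: aircraft='A321' → outer ELSE → 31
flight=K21: aircraft='B737' → outer ELSE → 31
flight=K35: aircraft='A320' → outer ELSE → 31
flight=K42: aircraft='E190' → inner[dist_km >= 3574] → 2
flight=K48: aircraft='A320' → outer ELSE → 31
flight=K49: aircraft='B787' → outer ELSE → 31
flight=K57: aircraft='B787' → outer ELSE → 31
flight=K64: aircraft='B787' → outer ELSE → 31
flight=K85: aircraft='A321' → outer ELSE → 31
flight=K88: aircraft='E190' → inner[dist_km >= 3574] → 2
flight=K89: aircraft='E190' → inner[dist_km >= 3574] → 2
flight=K91: aircraft='B787' → outer ELSE → 31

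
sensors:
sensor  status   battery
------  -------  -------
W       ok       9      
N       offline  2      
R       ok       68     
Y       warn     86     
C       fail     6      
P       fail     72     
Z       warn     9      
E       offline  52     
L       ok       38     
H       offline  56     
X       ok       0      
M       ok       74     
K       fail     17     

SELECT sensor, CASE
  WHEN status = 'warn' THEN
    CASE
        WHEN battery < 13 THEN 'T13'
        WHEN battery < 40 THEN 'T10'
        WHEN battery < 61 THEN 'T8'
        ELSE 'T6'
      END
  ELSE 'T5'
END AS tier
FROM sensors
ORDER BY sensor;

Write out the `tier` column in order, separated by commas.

T5, T5, T5, T5, T5, T5, T5, T5, T5, T5, T5, T6, T13

sensor=C: status='fail' → outer ELSE → T5
sensor=E: status='offline' → outer ELSE → T5
sensor=H: status='offline' → outer ELSE → T5
sensor=K: status='fail' → outer ELSE → T5
sensor=L: status='ok' → outer ELSE → T5
sensor=M: status='ok' → outer ELSE → T5
sensor=N: status='offline' → outer ELSE → T5
sensor=P: status='fail' → outer ELSE → T5
sensor=R: status='ok' → outer ELSE → T5
sensor=W: status='ok' → outer ELSE → T5
sensor=X: status='ok' → outer ELSE → T5
sensor=Y: status='warn' → inner[ELSE] → T6
sensor=Z: status='warn' → inner[battery < 13] → T13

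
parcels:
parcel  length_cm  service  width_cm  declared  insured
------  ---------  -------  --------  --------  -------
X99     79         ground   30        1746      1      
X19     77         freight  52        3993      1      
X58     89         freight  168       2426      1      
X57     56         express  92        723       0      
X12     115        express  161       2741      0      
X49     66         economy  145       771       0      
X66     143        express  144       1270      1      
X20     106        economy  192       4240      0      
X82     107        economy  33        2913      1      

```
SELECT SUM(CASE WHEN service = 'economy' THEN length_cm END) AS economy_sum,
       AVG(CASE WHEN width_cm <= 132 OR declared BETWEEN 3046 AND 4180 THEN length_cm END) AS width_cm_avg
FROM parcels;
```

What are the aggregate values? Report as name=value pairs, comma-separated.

[economy_sum: service = 'economy']
parcel=X99: ✗
parcel=X19: ✗
parcel=X58: ✗
parcel=X57: ✗
parcel=X12: ✗
parcel=X49: ✓ → 66
parcel=X66: ✗
parcel=X20: ✓ → 106
parcel=X82: ✓ → 107
economy_sum = 66 + 106 + 107 = 279
—
[width_cm_avg: width_cm <= 132 OR declared BETWEEN 3046 AND 4180]
parcel=X99: ✓ → 79
parcel=X19: ✓ → 77
parcel=X58: ✗
parcel=X57: ✓ → 56
parcel=X12: ✗
parcel=X49: ✗
parcel=X66: ✗
parcel=X20: ✗
parcel=X82: ✓ → 107
width_cm_avg = (79 + 77 + 56 + 107) / 4 = 79.75

economy_sum=279, width_cm_avg=79.75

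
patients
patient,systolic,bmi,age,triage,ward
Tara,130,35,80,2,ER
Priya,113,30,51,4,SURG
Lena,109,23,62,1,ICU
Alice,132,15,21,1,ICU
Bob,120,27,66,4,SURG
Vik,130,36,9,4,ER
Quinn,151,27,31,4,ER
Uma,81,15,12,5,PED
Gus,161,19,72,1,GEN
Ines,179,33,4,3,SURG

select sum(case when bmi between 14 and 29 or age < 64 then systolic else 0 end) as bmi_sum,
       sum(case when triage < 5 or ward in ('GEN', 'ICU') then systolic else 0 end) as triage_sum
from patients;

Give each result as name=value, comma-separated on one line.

bmi_sum=1176, triage_sum=1225

[bmi_sum: bmi between 14 and 29 or age < 64]
patient=Tara: ✗
patient=Priya: ✓ → 113
patient=Lena: ✓ → 109
patient=Alice: ✓ → 132
patient=Bob: ✓ → 120
patient=Vik: ✓ → 130
patient=Quinn: ✓ → 151
patient=Uma: ✓ → 81
patient=Gus: ✓ → 161
patient=Ines: ✓ → 179
bmi_sum = 113 + 109 + 132 + 120 + 130 + 151 + 81 + 161 + 179 = 1176
—
[triage_sum: triage < 5 or ward in ('GEN', 'ICU')]
patient=Tara: ✓ → 130
patient=Priya: ✓ → 113
patient=Lena: ✓ → 109
patient=Alice: ✓ → 132
patient=Bob: ✓ → 120
patient=Vik: ✓ → 130
patient=Quinn: ✓ → 151
patient=Uma: ✗
patient=Gus: ✓ → 161
patient=Ines: ✓ → 179
triage_sum = 130 + 113 + 109 + 132 + 120 + 130 + 151 + 161 + 179 = 1225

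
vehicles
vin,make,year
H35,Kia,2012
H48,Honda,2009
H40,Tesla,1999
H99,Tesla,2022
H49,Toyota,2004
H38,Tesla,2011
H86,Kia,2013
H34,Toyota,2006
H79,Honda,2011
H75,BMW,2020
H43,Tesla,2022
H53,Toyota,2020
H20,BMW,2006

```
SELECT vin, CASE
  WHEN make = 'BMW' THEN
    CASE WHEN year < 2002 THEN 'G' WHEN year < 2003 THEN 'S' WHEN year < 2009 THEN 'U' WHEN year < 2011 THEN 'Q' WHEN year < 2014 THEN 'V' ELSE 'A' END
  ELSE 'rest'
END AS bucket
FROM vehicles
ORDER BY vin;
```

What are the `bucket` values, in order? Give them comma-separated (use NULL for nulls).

vin=H20: make='BMW' → inner[year < 2009] → U
vin=H34: make='Toyota' → outer ELSE → rest
vin=H35: make='Kia' → outer ELSE → rest
vin=H38: make='Tesla' → outer ELSE → rest
vin=H40: make='Tesla' → outer ELSE → rest
vin=H43: make='Tesla' → outer ELSE → rest
vin=H48: make='Honda' → outer ELSE → rest
vin=H49: make='Toyota' → outer ELSE → rest
vin=H53: make='Toyota' → outer ELSE → rest
vin=H75: make='BMW' → inner[ELSE] → A
vin=H79: make='Honda' → outer ELSE → rest
vin=H86: make='Kia' → outer ELSE → rest
vin=H99: make='Tesla' → outer ELSE → rest

U, rest, rest, rest, rest, rest, rest, rest, rest, A, rest, rest, rest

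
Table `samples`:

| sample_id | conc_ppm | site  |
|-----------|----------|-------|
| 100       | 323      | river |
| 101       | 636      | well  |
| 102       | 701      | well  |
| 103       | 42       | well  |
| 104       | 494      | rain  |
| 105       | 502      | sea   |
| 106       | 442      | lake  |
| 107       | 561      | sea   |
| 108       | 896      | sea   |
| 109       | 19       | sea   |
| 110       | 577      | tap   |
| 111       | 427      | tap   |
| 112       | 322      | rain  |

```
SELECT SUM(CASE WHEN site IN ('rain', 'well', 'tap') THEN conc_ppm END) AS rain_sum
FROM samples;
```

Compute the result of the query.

sample_id=100: ✗
sample_id=101: ✓ → 636
sample_id=102: ✓ → 701
sample_id=103: ✓ → 42
sample_id=104: ✓ → 494
sample_id=105: ✗
sample_id=106: ✗
sample_id=107: ✗
sample_id=108: ✗
sample_id=109: ✗
sample_id=110: ✓ → 577
sample_id=111: ✓ → 427
sample_id=112: ✓ → 322
rain_sum = 636 + 701 + 42 + 494 + 577 + 427 + 322 = 3199

3199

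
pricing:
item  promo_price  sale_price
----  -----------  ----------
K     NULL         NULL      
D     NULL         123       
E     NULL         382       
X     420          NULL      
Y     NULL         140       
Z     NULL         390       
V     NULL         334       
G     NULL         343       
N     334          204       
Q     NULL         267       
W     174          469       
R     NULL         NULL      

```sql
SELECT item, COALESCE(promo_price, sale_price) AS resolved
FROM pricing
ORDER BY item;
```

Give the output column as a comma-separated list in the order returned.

item=D: promo_price=NULL, sale_price=123 → 123
item=E: promo_price=NULL, sale_price=382 → 382
item=G: promo_price=NULL, sale_price=343 → 343
item=K: promo_price=NULL, sale_price=NULL (all NULL) → NULL
item=N: promo_price=334 → 334
item=Q: promo_price=NULL, sale_price=267 → 267
item=R: promo_price=NULL, sale_price=NULL (all NULL) → NULL
item=V: promo_price=NULL, sale_price=334 → 334
item=W: promo_price=174 → 174
item=X: promo_price=420 → 420
item=Y: promo_price=NULL, sale_price=140 → 140
item=Z: promo_price=NULL, sale_price=390 → 390

123, 382, 343, NULL, 334, 267, NULL, 334, 174, 420, 140, 390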